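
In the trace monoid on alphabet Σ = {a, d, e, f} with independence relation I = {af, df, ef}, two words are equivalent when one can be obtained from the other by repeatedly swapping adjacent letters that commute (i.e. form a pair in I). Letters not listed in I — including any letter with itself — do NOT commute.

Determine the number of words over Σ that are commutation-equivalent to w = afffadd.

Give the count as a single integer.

35

#0=a has no predecessor
#1=f has no predecessor
#2=f depends on [1:f]
#3=f depends on [2:f]
#4=a depends on [0:a]
#5=d depends on [4:a]
#6=d depends on [5:d]
sources: [0:a, 1:f]
N(rest) = Σ N(rest − s) over sources s of rest; N(one piece) = 1:
  size 1 → [3]=1  [6]=1
  size 2 → [2,3]=1  [3,6]=2  [5,6]=1
  size 3 → [1,2,3]=1  [2,3,6]=3  [3,5,6]=3  [4,5,6]=1
  size 4 → [0,4,5,6]=1  [1,2,3,6]=4  [2,3,5,6]=6  [3,4,5,6]=4
  size 5 → [0,3,4,5,6]=5  [1,2,3,5,6]=10  [2,3,4,5,6]=10
  first=0(a) contributes 20
  first=1(f) contributes 15
|[w]| = 35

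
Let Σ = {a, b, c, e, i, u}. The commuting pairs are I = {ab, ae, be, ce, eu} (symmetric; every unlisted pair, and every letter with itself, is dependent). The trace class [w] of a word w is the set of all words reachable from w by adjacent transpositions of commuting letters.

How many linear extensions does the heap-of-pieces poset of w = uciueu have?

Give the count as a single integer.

3

#0=u has no predecessor
#1=c depends on [0:u]
#2=i depends on [1:c]
#3=u depends on [2:i]
#4=e depends on [2:i]
#5=u depends on [3:u]
sources: [0:u]
N(rest) = Σ N(rest − s) over sources s of rest; N(one piece) = 1:
  size 1 → [4]=1  [5]=1
  size 2 → [3,5]=1  [4,5]=2
  size 3 → [3,4,5]=3
  size 4 → [2,3,4,5]=3
  first=0(u) contributes 3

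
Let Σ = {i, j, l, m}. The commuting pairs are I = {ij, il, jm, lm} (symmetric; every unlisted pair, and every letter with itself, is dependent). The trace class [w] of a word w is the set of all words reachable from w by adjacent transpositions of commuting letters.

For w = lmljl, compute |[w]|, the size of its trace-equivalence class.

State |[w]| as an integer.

5

piece 0:l — minimal
piece 1:m — minimal
piece 2:l rests on {0:l}
piece 3:j rests on {2:l}
piece 4:l rests on {3:j}
minimal pieces: {0:l, 1:m}
ways to finish when only these pieces remain (= sum over removing one remaining piece with nothing left below it):
  1 left: {1}→1  {4}→1
  2 left: {1,4}→2  {3,4}→1
  3 left: {1,3,4}→3  {2,3,4}→1
  placing 0:l first → 4 extensions
  placing 1:m first → 1 extensions
total linear extensions = 5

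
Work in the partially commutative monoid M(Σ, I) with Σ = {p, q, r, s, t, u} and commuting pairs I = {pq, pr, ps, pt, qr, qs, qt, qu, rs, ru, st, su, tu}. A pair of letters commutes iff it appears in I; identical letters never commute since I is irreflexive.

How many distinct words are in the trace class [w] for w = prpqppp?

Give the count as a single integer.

42

#0=p has no predecessor
#1=r has no predecessor
#2=p depends on [0:p]
#3=q has no predecessor
#4=p depends on [2:p]
#5=p depends on [4:p]
#6=p depends on [5:p]
sources: [0:p, 1:r, 3:q]
N(rest) = Σ N(rest − s) over sources s of rest; N(one piece) = 1:
  size 1 → [1]=1  [3]=1  [6]=1
  size 2 → [1,3]=2  [1,6]=2  [3,6]=2  [5,6]=1
  size 3 → [1,3,6]=6  [1,5,6]=3  [3,5,6]=3  [4,5,6]=1
  size 4 → [1,3,5,6]=12  [1,4,5,6]=4  [2,4,5,6]=1  [3,4,5,6]=4
  size 5 → [0,2,4,5,6]=1  [1,2,4,5,6]=5  [1,3,4,5,6]=20  [2,3,4,5,6]=5
  first=0(p) contributes 30
  first=1(r) contributes 6
  first=3(q) contributes 6
|[w]| = 42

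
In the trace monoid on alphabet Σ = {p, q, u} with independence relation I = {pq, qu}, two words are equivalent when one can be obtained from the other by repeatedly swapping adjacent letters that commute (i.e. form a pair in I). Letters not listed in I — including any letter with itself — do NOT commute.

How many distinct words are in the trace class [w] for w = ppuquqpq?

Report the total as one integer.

#0=p has no predecessor
#1=p depends on [0:p]
#2=u depends on [1:p]
#3=q has no predecessor
#4=u depends on [2:u]
#5=q depends on [3:q]
#6=p depends on [4:u]
#7=q depends on [5:q]
sources: [0:p, 3:q]
N(rest) = Σ N(rest − s) over sources s of rest; N(one piece) = 1:
  size 1 → [6]=1  [7]=1
  size 2 → [4,6]=1  [5,7]=1  [6,7]=2
  size 3 → [2,4,6]=1  [3,5,7]=1  [4,6,7]=3  [5,6,7]=3
  size 4 → [1,2,4,6]=1  [2,4,6,7]=4  [3,5,6,7]=4  [4,5,6,7]=6
  size 5 → [0,1,2,4,6]=1  [1,2,4,6,7]=5  [2,4,5,6,7]=10  [3,4,5,6,7]=10
  size 6 → [0,1,2,4,6,7]=6  [1,2,4,5,6,7]=15  [2,3,4,5,6,7]=20
  first=0(p) contributes 35
  first=3(q) contributes 21
|[w]| = 56

56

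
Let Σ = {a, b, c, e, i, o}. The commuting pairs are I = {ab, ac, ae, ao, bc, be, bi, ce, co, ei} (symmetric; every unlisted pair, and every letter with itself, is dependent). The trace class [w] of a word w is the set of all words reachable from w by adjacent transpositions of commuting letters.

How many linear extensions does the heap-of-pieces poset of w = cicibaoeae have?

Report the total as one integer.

#0=c has no predecessor
#1=i depends on [0:c]
#2=c depends on [1:i]
#3=i depends on [2:c]
#4=b has no predecessor
#5=a depends on [3:i]
#6=o depends on [3:i, 4:b]
#7=e depends on [6:o]
#8=a depends on [5:a]
#9=e depends on [7:e]
sources: [0:c, 4:b]
N(rest) = Σ N(rest − s) over sources s of rest; N(one piece) = 1:
  size 1 → [8]=1  [9]=1
  size 2 → [5,8]=1  [7,9]=1  [8,9]=2
  size 3 → [5,8,9]=3  [6,7,9]=1  [7,8,9]=3
  size 4 → [4,6,7,9]=1  [5,7,8,9]=6  [6,7,8,9]=4
  size 5 → [4,6,7,8,9]=5  [5,6,7,8,9]=10
  size 6 → [3,5,6,7,8,9]=10  [4,5,6,7,8,9]=15
  size 7 → [2,3,5,6,7,8,9]=10  [3,4,5,6,7,8,9]=25
  size 8 → [1,2,3,5,6,7,8,9]=10  [2,3,4,5,6,7,8,9]=35
  first=0(c) contributes 45
  first=4(b) contributes 10
|[w]| = 55

55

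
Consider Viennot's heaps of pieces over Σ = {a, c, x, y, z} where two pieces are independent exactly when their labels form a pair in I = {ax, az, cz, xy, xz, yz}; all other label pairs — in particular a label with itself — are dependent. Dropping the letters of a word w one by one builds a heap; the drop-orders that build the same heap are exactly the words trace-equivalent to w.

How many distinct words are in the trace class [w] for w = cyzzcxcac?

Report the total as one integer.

36

piece 0:c — minimal
piece 1:y rests on {0:c}
piece 2:z — minimal
piece 3:z rests on {2:z}
piece 4:c rests on {1:y}
piece 5:x rests on {4:c}
piece 6:c rests on {5:x}
piece 7:a rests on {6:c}
piece 8:c rests on {7:a}
minimal pieces: {0:c, 2:z}
ways to finish when only these pieces remain (= sum over removing one remaining piece with nothing left below it):
  1 left: {3}→1  {8}→1
  2 left: {2,3}→1  {3,8}→2  {7,8}→1
  3 left: {2,3,8}→3  {3,7,8}→3  {6,7,8}→1
  4 left: {2,3,7,8}→6  {3,6,7,8}→4  {5,6,7,8}→1
  5 left: {2,3,6,7,8}→10  {3,5,6,7,8}→5  {4,5,6,7,8}→1
  6 left: {1,4,5,6,7,8}→1  {2,3,5,6,7,8}→15  {3,4,5,6,7,8}→6
  7 left: {0,1,4,5,6,7,8}→1  {1,3,4,5,6,7,8}→7  {2,3,4,5,6,7,8}→21
  placing 0:c first → 28 extensions
  placing 2:z first → 8 extensions
total linear extensions = 36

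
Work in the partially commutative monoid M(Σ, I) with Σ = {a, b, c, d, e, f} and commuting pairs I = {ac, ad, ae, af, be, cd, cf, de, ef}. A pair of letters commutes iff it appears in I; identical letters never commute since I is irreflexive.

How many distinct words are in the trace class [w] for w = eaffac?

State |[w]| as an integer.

90

drop 0:e onto floor
drop 1:a onto floor
drop 2:f onto floor
drop 3:f onto {2:f}
drop 4:a onto {1:a}
drop 5:c onto {0:e}
ground layer = {0:e, 1:a, 2:f}
drop-orders for the pieces not yet dropped (sum over which currently-grounded one goes next):
  1 to go: {3} 1  {4} 1  {5} 1
  2 to go: {0,5} 1  {1,4} 1  {2,3} 1  {3,4} 2  {3,5} 2  {4,5} 2
  3 to go: {0,3,5} 3  {0,4,5} 3  {1,3,4} 3  {1,4,5} 3  {2,3,4} 3  {2,3,5} 3  {3,4,5} 6
  4 to go: {0,1,4,5} 6  {0,2,3,5} 6  {0,3,4,5} 12  {1,2,3,4} 6  {1,3,4,5} 12  {2,3,4,5} 12
  if 0:e drops first: 30 orders
  if 1:a drops first: 30 orders
  if 2:f drops first: 30 orders
heap linearizations: 90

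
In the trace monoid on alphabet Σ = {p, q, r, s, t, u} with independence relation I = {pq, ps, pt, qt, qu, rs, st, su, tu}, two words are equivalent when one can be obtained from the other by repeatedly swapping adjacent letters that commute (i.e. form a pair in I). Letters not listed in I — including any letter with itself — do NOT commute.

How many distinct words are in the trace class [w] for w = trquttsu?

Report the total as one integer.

90

0(t) covers ∅
1(r) covers 0:t
2(q) covers 1:r
3(u) covers 1:r
4(t) covers 1:r
5(t) covers 4:t
6(s) covers 2:q
7(u) covers 3:u
floor of heap: 0:t
completions by unplaced set U, small U first (add the entries for U minus each lowest piece of U):
  |U|=1: {5}:1  {6}:1  {7}:1
  |U|=2: {2,6}:1  {3,7}:1  {4,5}:1  {5,6}:2  {5,7}:2  {6,7}:2
  |U|=3: {2,5,6}:3  {2,6,7}:3  {3,5,7}:3  {3,6,7}:3  {4,5,6}:3  {4,5,7}:3  {5,6,7}:6
  |U|=4: {2,3,6,7}:6  {2,4,5,6}:6  {2,5,6,7}:12  {3,4,5,7}:6  {3,5,6,7}:12  {4,5,6,7}:12
  |U|=5: {2,3,5,6,7}:30  {2,4,5,6,7}:30  {3,4,5,6,7}:30
  |U|=6: {2,3,4,5,6,7}:90
  start at 0(t): 90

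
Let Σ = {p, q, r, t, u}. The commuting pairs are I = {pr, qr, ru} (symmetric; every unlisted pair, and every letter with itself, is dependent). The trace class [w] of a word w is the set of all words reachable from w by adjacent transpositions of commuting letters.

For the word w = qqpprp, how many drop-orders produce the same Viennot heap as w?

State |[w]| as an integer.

drop 0:q onto floor
drop 1:q onto {0:q}
drop 2:p onto {1:q}
drop 3:p onto {2:p}
drop 4:r onto floor
drop 5:p onto {3:p}
ground layer = {0:q, 4:r}
drop-orders for the pieces not yet dropped (sum over which currently-grounded one goes next):
  1 to go: {4} 1  {5} 1
  2 to go: {3,5} 1  {4,5} 2
  3 to go: {2,3,5} 1  {3,4,5} 3
  4 to go: {1,2,3,5} 1  {2,3,4,5} 4
  if 0:q drops first: 5 orders
  if 4:r drops first: 1 orders
heap linearizations: 6

6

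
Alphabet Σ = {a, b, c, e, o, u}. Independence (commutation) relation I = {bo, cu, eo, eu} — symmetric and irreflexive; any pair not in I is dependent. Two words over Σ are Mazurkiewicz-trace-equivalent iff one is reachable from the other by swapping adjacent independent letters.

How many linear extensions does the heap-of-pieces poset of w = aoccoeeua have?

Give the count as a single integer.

0(a) covers ∅
1(o) covers 0:a
2(c) covers 1:o
3(c) covers 2:c
4(o) covers 3:c
5(e) covers 3:c
6(e) covers 5:e
7(u) covers 4:o
8(a) covers 6:e, 7:u
floor of heap: 0:a
completions by unplaced set U, small U first (add the entries for U minus each lowest piece of U):
  |U|=1: {8}:1
  |U|=2: {6,8}:1  {7,8}:1
  |U|=3: {4,7,8}:1  {5,6,8}:1  {6,7,8}:2
  |U|=4: {4,6,7,8}:3  {5,6,7,8}:3
  |U|=5: {4,5,6,7,8}:6
  |U|=6: {3,4,5,6,7,8}:6
  |U|=7: {2,3,4,5,6,7,8}:6
  start at 0(a): 6

6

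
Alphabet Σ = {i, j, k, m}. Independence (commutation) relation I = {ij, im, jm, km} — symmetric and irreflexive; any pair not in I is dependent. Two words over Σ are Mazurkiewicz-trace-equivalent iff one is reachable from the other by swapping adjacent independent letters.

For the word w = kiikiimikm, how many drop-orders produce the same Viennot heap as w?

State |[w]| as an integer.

drop 0:k onto floor
drop 1:i onto {0:k}
drop 2:i onto {1:i}
drop 3:k onto {2:i}
drop 4:i onto {3:k}
drop 5:i onto {4:i}
drop 6:m onto floor
drop 7:i onto {5:i}
drop 8:k onto {7:i}
drop 9:m onto {6:m}
ground layer = {0:k, 6:m}
drop-orders for the pieces not yet dropped (sum over which currently-grounded one goes next):
  1 to go: {8} 1  {9} 1
  2 to go: {6,9} 1  {7,8} 1  {8,9} 2
  3 to go: {5,7,8} 1  {6,8,9} 3  {7,8,9} 3
  4 to go: {4,5,7,8} 1  {5,7,8,9} 4  {6,7,8,9} 6
  5 to go: {3,4,5,7,8} 1  {4,5,7,8,9} 5  {5,6,7,8,9} 10
  6 to go: {2,3,4,5,7,8} 1  {3,4,5,7,8,9} 6  {4,5,6,7,8,9} 15
  7 to go: {1,2,3,4,5,7,8} 1  {2,3,4,5,7,8,9} 7  {3,4,5,6,7,8,9} 21
  8 to go: {0,1,2,3,4,5,7,8} 1  {1,2,3,4,5,7,8,9} 8  {2,3,4,5,6,7,8,9} 28
  if 0:k drops first: 36 orders
  if 6:m drops first: 9 orders
heap linearizations: 45

45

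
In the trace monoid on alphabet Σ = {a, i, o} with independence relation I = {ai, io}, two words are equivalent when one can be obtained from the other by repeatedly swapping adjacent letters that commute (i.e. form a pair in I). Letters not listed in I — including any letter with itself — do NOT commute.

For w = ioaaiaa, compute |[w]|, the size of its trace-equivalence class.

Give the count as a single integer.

piece 0:i — minimal
piece 1:o — minimal
piece 2:a rests on {1:o}
piece 3:a rests on {2:a}
piece 4:i rests on {0:i}
piece 5:a rests on {3:a}
piece 6:a rests on {5:a}
minimal pieces: {0:i, 1:o}
ways to finish when only these pieces remain (= sum over removing one remaining piece with nothing left below it):
  1 left: {4}→1  {6}→1
  2 left: {0,4}→1  {4,6}→2  {5,6}→1
  3 left: {0,4,6}→3  {3,5,6}→1  {4,5,6}→3
  4 left: {0,4,5,6}→6  {2,3,5,6}→1  {3,4,5,6}→4
  5 left: {0,3,4,5,6}→10  {1,2,3,5,6}→1  {2,3,4,5,6}→5
  placing 0:i first → 6 extensions
  placing 1:o first → 15 extensions
total linear extensions = 21

21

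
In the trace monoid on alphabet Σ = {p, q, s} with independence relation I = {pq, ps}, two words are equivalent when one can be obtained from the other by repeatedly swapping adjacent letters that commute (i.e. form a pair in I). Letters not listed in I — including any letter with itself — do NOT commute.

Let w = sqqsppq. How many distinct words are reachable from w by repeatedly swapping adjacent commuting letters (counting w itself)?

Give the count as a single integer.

21

0(s) covers ∅
1(q) covers 0:s
2(q) covers 1:q
3(s) covers 2:q
4(p) covers ∅
5(p) covers 4:p
6(q) covers 3:s
floor of heap: 0:s, 4:p
completions by unplaced set U, small U first (add the entries for U minus each lowest piece of U):
  |U|=1: {5}:1  {6}:1
  |U|=2: {3,6}:1  {4,5}:1  {5,6}:2
  |U|=3: {2,3,6}:1  {3,5,6}:3  {4,5,6}:3
  |U|=4: {1,2,3,6}:1  {2,3,5,6}:4  {3,4,5,6}:6
  |U|=5: {0,1,2,3,6}:1  {1,2,3,5,6}:5  {2,3,4,5,6}:10
  start at 0(s): 15
  start at 4(p): 6
sum over floor = 21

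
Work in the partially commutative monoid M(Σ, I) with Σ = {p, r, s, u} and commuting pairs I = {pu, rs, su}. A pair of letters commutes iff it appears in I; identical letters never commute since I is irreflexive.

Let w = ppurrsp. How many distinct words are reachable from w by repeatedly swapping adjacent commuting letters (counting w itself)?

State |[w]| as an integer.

10

drop 0:p onto floor
drop 1:p onto {0:p}
drop 2:u onto floor
drop 3:r onto {1:p, 2:u}
drop 4:r onto {3:r}
drop 5:s onto {1:p}
drop 6:p onto {4:r, 5:s}
ground layer = {0:p, 2:u}
drop-orders for the pieces not yet dropped (sum over which currently-grounded one goes next):
  1 to go: {6} 1
  2 to go: {4,6} 1  {5,6} 1
  3 to go: {3,4,6} 1  {4,5,6} 2
  4 to go: {2,3,4,6} 1  {3,4,5,6} 3
  5 to go: {1,3,4,5,6} 3  {2,3,4,5,6} 4
  if 0:p drops first: 7 orders
  if 2:u drops first: 3 orders
heap linearizations: 10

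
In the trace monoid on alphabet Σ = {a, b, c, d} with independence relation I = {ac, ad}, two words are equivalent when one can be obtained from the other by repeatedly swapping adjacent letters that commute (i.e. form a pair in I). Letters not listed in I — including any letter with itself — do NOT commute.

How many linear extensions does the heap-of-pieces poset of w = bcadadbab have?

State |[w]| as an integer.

piece 0:b — minimal
piece 1:c rests on {0:b}
piece 2:a rests on {0:b}
piece 3:d rests on {1:c}
piece 4:a rests on {2:a}
piece 5:d rests on {3:d}
piece 6:b rests on {4:a, 5:d}
piece 7:a rests on {6:b}
piece 8:b rests on {7:a}
minimal pieces: {0:b}
ways to finish when only these pieces remain (= sum over removing one remaining piece with nothing left below it):
  1 left: {8}→1
  2 left: {7,8}→1
  3 left: {6,7,8}→1
  4 left: {4,6,7,8}→1  {5,6,7,8}→1
  5 left: {2,4,6,7,8}→1  {3,5,6,7,8}→1  {4,5,6,7,8}→2
  6 left: {1,3,5,6,7,8}→1  {2,4,5,6,7,8}→3  {3,4,5,6,7,8}→3
  7 left: {1,3,4,5,6,7,8}→4  {2,3,4,5,6,7,8}→6
  placing 0:b first → 10 extensions

10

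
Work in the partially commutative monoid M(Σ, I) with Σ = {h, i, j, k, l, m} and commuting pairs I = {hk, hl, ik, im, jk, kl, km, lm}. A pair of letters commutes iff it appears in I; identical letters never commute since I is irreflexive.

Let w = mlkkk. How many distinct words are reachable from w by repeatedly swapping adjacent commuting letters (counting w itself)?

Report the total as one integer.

20

0(m) covers ∅
1(l) covers ∅
2(k) covers ∅
3(k) covers 2:k
4(k) covers 3:k
floor of heap: 0:m, 1:l, 2:k
completions by unplaced set U, small U first (add the entries for U minus each lowest piece of U):
  |U|=1: {0}:1  {1}:1  {4}:1
  |U|=2: {0,1}:2  {0,4}:2  {1,4}:2  {3,4}:1
  |U|=3: {0,1,4}:6  {0,3,4}:3  {1,3,4}:3  {2,3,4}:1
  start at 0(m): 4
  start at 1(l): 4
  start at 2(k): 12
sum over floor = 20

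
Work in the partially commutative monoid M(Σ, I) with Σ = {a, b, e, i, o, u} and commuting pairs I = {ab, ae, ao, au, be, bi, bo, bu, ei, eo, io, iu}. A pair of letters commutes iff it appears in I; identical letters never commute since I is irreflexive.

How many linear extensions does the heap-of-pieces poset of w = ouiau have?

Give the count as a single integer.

10

piece 0:o — minimal
piece 1:u rests on {0:o}
piece 2:i — minimal
piece 3:a rests on {2:i}
piece 4:u rests on {1:u}
minimal pieces: {0:o, 2:i}
ways to finish when only these pieces remain (= sum over removing one remaining piece with nothing left below it):
  1 left: {3}→1  {4}→1
  2 left: {1,4}→1  {2,3}→1  {3,4}→2
  3 left: {0,1,4}→1  {1,3,4}→3  {2,3,4}→3
  placing 0:o first → 6 extensions
  placing 2:i first → 4 extensions
total linear extensions = 10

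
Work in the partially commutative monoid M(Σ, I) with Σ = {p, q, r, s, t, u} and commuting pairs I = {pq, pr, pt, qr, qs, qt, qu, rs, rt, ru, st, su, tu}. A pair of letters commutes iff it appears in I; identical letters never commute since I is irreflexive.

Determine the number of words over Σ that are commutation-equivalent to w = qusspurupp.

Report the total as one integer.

270

drop 0:q onto floor
drop 1:u onto floor
drop 2:s onto floor
drop 3:s onto {2:s}
drop 4:p onto {1:u, 3:s}
drop 5:u onto {4:p}
drop 6:r onto floor
drop 7:u onto {5:u}
drop 8:p onto {7:u}
drop 9:p onto {8:p}
ground layer = {0:q, 1:u, 2:s, 6:r}
drop-orders for the pieces not yet dropped (sum over which currently-grounded one goes next):
  1 to go: {0} 1  {6} 1  {9} 1
  2 to go: {0,6} 2  {0,9} 2  {6,9} 2  {8,9} 1
  3 to go: {0,6,9} 6  {0,8,9} 3  {6,8,9} 3  {7,8,9} 1
  4 to go: {0,6,8,9} 12  {0,7,8,9} 4  {5,7,8,9} 1  {6,7,8,9} 4
  5 to go: {0,5,7,8,9} 5  {0,6,7,8,9} 20  {4,5,7,8,9} 1  {5,6,7,8,9} 5
  6 to go: {0,4,5,7,8,9} 6  {0,5,6,7,8,9} 30  {1,4,5,7,8,9} 1  {3,4,5,7,8,9} 1  {4,5,6,7,8,9} 6
  7 to go: {0,1,4,5,7,8,9} 7  {0,3,4,5,7,8,9} 7  {0,4,5,6,7,8,9} 42  {1,3,4,5,7,8,9} 2  {1,4,5,6,7,8,9} 7  {2,3,4,5,7,8,9} 1  {3,4,5,6,7,8,9} 7
  8 to go: {0,1,3,4,5,7,8,9} 16  {0,1,4,5,6,7,8,9} 56  {0,2,3,4,5,7,8,9} 8  {0,3,4,5,6,7,8,9} 56  {1,2,3,4,5,7,8,9} 3  {1,3,4,5,6,7,8,9} 16  {2,3,4,5,6,7,8,9} 8
  if 0:q drops first: 27 orders
  if 1:u drops first: 72 orders
  if 2:s drops first: 144 orders
  if 6:r drops first: 27 orders
heap linearizations: 270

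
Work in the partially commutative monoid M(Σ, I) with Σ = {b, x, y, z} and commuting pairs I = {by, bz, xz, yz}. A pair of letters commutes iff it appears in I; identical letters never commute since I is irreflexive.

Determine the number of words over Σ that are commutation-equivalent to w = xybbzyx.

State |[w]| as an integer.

42

0(x) covers ∅
1(y) covers 0:x
2(b) covers 0:x
3(b) covers 2:b
4(z) covers ∅
5(y) covers 1:y
6(x) covers 3:b, 5:y
floor of heap: 0:x, 4:z
completions by unplaced set U, small U first (add the entries for U minus each lowest piece of U):
  |U|=1: {4}:1  {6}:1
  |U|=2: {3,6}:1  {4,6}:2  {5,6}:1
  |U|=3: {1,5,6}:1  {2,3,6}:1  {3,4,6}:3  {3,5,6}:2  {4,5,6}:3
  |U|=4: {1,3,5,6}:3  {1,4,5,6}:4  {2,3,4,6}:4  {2,3,5,6}:3  {3,4,5,6}:8
  |U|=5: {1,2,3,5,6}:6  {1,3,4,5,6}:15  {2,3,4,5,6}:15
  start at 0(x): 36
  start at 4(z): 6
sum over floor = 42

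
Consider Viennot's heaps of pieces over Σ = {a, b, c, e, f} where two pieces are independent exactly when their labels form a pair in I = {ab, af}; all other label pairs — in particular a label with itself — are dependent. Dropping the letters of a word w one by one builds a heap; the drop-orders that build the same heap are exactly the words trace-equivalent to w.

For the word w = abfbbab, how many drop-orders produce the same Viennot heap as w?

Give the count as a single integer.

0(a) covers ∅
1(b) covers ∅
2(f) covers 1:b
3(b) covers 2:f
4(b) covers 3:b
5(a) covers 0:a
6(b) covers 4:b
floor of heap: 0:a, 1:b
completions by unplaced set U, small U first (add the entries for U minus each lowest piece of U):
  |U|=1: {5}:1  {6}:1
  |U|=2: {0,5}:1  {4,6}:1  {5,6}:2
  |U|=3: {0,5,6}:3  {3,4,6}:1  {4,5,6}:3
  |U|=4: {0,4,5,6}:6  {2,3,4,6}:1  {3,4,5,6}:4
  |U|=5: {0,3,4,5,6}:10  {1,2,3,4,6}:1  {2,3,4,5,6}:5
  start at 0(a): 6
  start at 1(b): 15
sum over floor = 21

21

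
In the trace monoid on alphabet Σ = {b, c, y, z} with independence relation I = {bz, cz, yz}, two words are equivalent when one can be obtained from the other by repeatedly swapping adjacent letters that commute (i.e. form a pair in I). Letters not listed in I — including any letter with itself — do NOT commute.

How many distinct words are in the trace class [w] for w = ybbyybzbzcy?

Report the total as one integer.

0(y) covers ∅
1(b) covers 0:y
2(b) covers 1:b
3(y) covers 2:b
4(y) covers 3:y
5(b) covers 4:y
6(z) covers ∅
7(b) covers 5:b
8(z) covers 6:z
9(c) covers 7:b
10(y) covers 9:c
floor of heap: 0:y, 6:z
completions by unplaced set U, small U first (add the entries for U minus each lowest piece of U):
  |U|=1: {8}:1  {10}:1
  |U|=2: {6,8}:1  {8,10}:2  {9,10}:1
  |U|=3: {6,8,10}:3  {7,9,10}:1  {8,9,10}:3
  |U|=4: {5,7,9,10}:1  {6,8,9,10}:6  {7,8,9,10}:4
  |U|=5: {4,5,7,9,10}:1  {5,7,8,9,10}:5  {6,7,8,9,10}:10
  |U|=6: {3,4,5,7,9,10}:1  {4,5,7,8,9,10}:6  {5,6,7,8,9,10}:15
  |U|=7: {2,3,4,5,7,9,10}:1  {3,4,5,7,8,9,10}:7  {4,5,6,7,8,9,10}:21
  |U|=8: {1,2,3,4,5,7,9,10}:1  {2,3,4,5,7,8,9,10}:8  {3,4,5,6,7,8,9,10}:28
  |U|=9: {0,1,2,3,4,5,7,9,10}:1  {1,2,3,4,5,7,8,9,10}:9  {2,3,4,5,6,7,8,9,10}:36
  start at 0(y): 45
  start at 6(z): 10
sum over floor = 55

55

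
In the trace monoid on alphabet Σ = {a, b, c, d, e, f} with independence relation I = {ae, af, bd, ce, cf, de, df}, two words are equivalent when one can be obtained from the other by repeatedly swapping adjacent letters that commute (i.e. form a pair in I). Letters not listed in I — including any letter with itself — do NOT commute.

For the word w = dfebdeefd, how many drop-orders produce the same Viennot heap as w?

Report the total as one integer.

84

drop 0:d onto floor
drop 1:f onto floor
drop 2:e onto {1:f}
drop 3:b onto {2:e}
drop 4:d onto {0:d}
drop 5:e onto {3:b}
drop 6:e onto {5:e}
drop 7:f onto {6:e}
drop 8:d onto {4:d}
ground layer = {0:d, 1:f}
drop-orders for the pieces not yet dropped (sum over which currently-grounded one goes next):
  1 to go: {7} 1  {8} 1
  2 to go: {4,8} 1  {6,7} 1  {7,8} 2
  3 to go: {0,4,8} 1  {4,7,8} 3  {5,6,7} 1  {6,7,8} 3
  4 to go: {0,4,7,8} 4  {3,5,6,7} 1  {4,6,7,8} 6  {5,6,7,8} 4
  5 to go: {0,4,6,7,8} 10  {2,3,5,6,7} 1  {3,5,6,7,8} 5  {4,5,6,7,8} 10
  6 to go: {0,4,5,6,7,8} 20  {1,2,3,5,6,7} 1  {2,3,5,6,7,8} 6  {3,4,5,6,7,8} 15
  7 to go: {0,3,4,5,6,7,8} 35  {1,2,3,5,6,7,8} 7  {2,3,4,5,6,7,8} 21
  if 0:d drops first: 28 orders
  if 1:f drops first: 56 orders
heap linearizations: 84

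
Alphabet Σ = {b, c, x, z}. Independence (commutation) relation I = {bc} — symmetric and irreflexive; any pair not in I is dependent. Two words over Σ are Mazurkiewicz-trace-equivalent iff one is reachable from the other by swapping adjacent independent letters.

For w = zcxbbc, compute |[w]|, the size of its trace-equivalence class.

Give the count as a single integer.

3

0(z) covers ∅
1(c) covers 0:z
2(x) covers 1:c
3(b) covers 2:x
4(b) covers 3:b
5(c) covers 2:x
floor of heap: 0:z
completions by unplaced set U, small U first (add the entries for U minus each lowest piece of U):
  |U|=1: {4}:1  {5}:1
  |U|=2: {3,4}:1  {4,5}:2
  |U|=3: {3,4,5}:3
  |U|=4: {2,3,4,5}:3
  start at 0(z): 3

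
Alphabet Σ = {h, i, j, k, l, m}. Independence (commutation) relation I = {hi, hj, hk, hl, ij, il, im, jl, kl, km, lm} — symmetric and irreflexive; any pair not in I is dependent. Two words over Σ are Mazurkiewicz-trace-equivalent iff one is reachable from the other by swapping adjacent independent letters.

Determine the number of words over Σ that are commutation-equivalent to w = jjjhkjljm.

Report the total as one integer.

drop 0:j onto floor
drop 1:j onto {0:j}
drop 2:j onto {1:j}
drop 3:h onto floor
drop 4:k onto {2:j}
drop 5:j onto {4:k}
drop 6:l onto floor
drop 7:j onto {5:j}
drop 8:m onto {3:h, 7:j}
ground layer = {0:j, 3:h, 6:l}
drop-orders for the pieces not yet dropped (sum over which currently-grounded one goes next):
  1 to go: {6} 1  {8} 1
  2 to go: {3,8} 1  {6,8} 2  {7,8} 1
  3 to go: {3,6,8} 3  {3,7,8} 2  {5,7,8} 1  {6,7,8} 3
  4 to go: {3,5,7,8} 3  {3,6,7,8} 8  {4,5,7,8} 1  {5,6,7,8} 4
  5 to go: {2,4,5,7,8} 1  {3,4,5,7,8} 4  {3,5,6,7,8} 15  {4,5,6,7,8} 5
  6 to go: {1,2,4,5,7,8} 1  {2,3,4,5,7,8} 5  {2,4,5,6,7,8} 6  {3,4,5,6,7,8} 24
  7 to go: {0,1,2,4,5,7,8} 1  {1,2,3,4,5,7,8} 6  {1,2,4,5,6,7,8} 7  {2,3,4,5,6,7,8} 35
  if 0:j drops first: 48 orders
  if 3:h drops first: 8 orders
  if 6:l drops first: 7 orders
heap linearizations: 63

63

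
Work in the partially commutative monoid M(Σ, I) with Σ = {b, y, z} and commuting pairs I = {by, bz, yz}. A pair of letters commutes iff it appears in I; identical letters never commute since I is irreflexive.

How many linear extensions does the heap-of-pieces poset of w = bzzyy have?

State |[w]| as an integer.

30

piece 0:b — minimal
piece 1:z — minimal
piece 2:z rests on {1:z}
piece 3:y — minimal
piece 4:y rests on {3:y}
minimal pieces: {0:b, 1:z, 3:y}
ways to finish when only these pieces remain (= sum over removing one remaining piece with nothing left below it):
  1 left: {0}→1  {2}→1  {4}→1
  2 left: {0,2}→2  {0,4}→2  {1,2}→1  {2,4}→2  {3,4}→1
  3 left: {0,1,2}→3  {0,2,4}→6  {0,3,4}→3  {1,2,4}→3  {2,3,4}→3
  placing 0:b first → 6 extensions
  placing 1:z first → 12 extensions
  placing 3:y first → 12 extensions
total linear extensions = 30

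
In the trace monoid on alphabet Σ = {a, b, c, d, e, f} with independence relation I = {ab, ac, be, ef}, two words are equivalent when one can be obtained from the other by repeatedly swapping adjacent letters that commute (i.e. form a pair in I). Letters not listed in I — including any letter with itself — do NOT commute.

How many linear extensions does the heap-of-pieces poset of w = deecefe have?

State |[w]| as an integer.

3

piece 0:d — minimal
piece 1:e rests on {0:d}
piece 2:e rests on {1:e}
piece 3:c rests on {2:e}
piece 4:e rests on {3:c}
piece 5:f rests on {3:c}
piece 6:e rests on {4:e}
minimal pieces: {0:d}
ways to finish when only these pieces remain (= sum over removing one remaining piece with nothing left below it):
  1 left: {5}→1  {6}→1
  2 left: {4,6}→1  {5,6}→2
  3 left: {4,5,6}→3
  4 left: {3,4,5,6}→3
  5 left: {2,3,4,5,6}→3
  placing 0:d first → 3 extensions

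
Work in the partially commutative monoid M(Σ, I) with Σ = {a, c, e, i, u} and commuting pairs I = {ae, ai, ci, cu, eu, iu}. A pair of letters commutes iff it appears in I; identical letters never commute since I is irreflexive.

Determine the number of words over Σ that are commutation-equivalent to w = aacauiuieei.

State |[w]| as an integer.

drop 0:a onto floor
drop 1:a onto {0:a}
drop 2:c onto {1:a}
drop 3:a onto {2:c}
drop 4:u onto {3:a}
drop 5:i onto floor
drop 6:u onto {4:u}
drop 7:i onto {5:i}
drop 8:e onto {2:c, 7:i}
drop 9:e onto {8:e}
drop 10:i onto {9:e}
ground layer = {0:a, 5:i}
drop-orders for the pieces not yet dropped (sum over which currently-grounded one goes next):
  1 to go: {6} 1  {10} 1
  2 to go: {4,6} 1  {6,10} 2  {9,10} 1
  3 to go: {3,4,6} 1  {4,6,10} 3  {6,9,10} 3  {8,9,10} 1
  4 to go: {3,4,6,10} 4  {4,6,9,10} 6  {6,8,9,10} 4  {7,8,9,10} 1
  5 to go: {3,4,6,9,10} 10  {4,6,8,9,10} 10  {5,7,8,9,10} 1  {6,7,8,9,10} 5
  6 to go: {3,4,6,8,9,10} 20  {4,6,7,8,9,10} 15  {5,6,7,8,9,10} 6
  7 to go: {2,3,4,6,8,9,10} 20  {3,4,6,7,8,9,10} 35  {4,5,6,7,8,9,10} 21
  8 to go: {1,2,3,4,6,8,9,10} 20  {2,3,4,6,7,8,9,10} 55  {3,4,5,6,7,8,9,10} 56
  9 to go: {0,1,2,3,4,6,8,9,10} 20  {1,2,3,4,6,7,8,9,10} 75  {2,3,4,5,6,7,8,9,10} 111
  if 0:a drops first: 186 orders
  if 5:i drops first: 95 orders
heap linearizations: 281

281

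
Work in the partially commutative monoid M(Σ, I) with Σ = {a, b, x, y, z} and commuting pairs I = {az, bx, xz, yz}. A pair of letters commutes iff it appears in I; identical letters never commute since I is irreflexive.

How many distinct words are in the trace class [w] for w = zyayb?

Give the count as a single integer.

piece 0:z — minimal
piece 1:y — minimal
piece 2:a rests on {1:y}
piece 3:y rests on {2:a}
piece 4:b rests on {0:z, 3:y}
minimal pieces: {0:z, 1:y}
ways to finish when only these pieces remain (= sum over removing one remaining piece with nothing left below it):
  1 left: {4}→1
  2 left: {0,4}→1  {3,4}→1
  3 left: {0,3,4}→2  {2,3,4}→1
  placing 0:z first → 1 extensions
  placing 1:y first → 3 extensions
total linear extensions = 4

4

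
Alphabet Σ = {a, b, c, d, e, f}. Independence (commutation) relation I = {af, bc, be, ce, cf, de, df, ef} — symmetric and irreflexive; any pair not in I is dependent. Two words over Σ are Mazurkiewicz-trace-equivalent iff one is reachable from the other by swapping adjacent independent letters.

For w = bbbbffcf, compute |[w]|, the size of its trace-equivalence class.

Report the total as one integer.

8

0(b) covers ∅
1(b) covers 0:b
2(b) covers 1:b
3(b) covers 2:b
4(f) covers 3:b
5(f) covers 4:f
6(c) covers ∅
7(f) covers 5:f
floor of heap: 0:b, 6:c
completions by unplaced set U, small U first (add the entries for U minus each lowest piece of U):
  |U|=1: {6}:1  {7}:1
  |U|=2: {5,7}:1  {6,7}:2
  |U|=3: {4,5,7}:1  {5,6,7}:3
  |U|=4: {3,4,5,7}:1  {4,5,6,7}:4
  |U|=5: {2,3,4,5,7}:1  {3,4,5,6,7}:5
  |U|=6: {1,2,3,4,5,7}:1  {2,3,4,5,6,7}:6
  start at 0(b): 7
  start at 6(c): 1
sum over floor = 8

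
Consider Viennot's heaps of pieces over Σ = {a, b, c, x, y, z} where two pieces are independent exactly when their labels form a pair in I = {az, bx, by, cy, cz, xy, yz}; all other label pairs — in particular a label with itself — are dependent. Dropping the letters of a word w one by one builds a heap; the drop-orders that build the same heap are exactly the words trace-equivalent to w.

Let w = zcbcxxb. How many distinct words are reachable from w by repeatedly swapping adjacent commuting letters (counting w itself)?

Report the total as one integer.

6

piece 0:z — minimal
piece 1:c — minimal
piece 2:b rests on {0:z, 1:c}
piece 3:c rests on {2:b}
piece 4:x rests on {3:c}
piece 5:x rests on {4:x}
piece 6:b rests on {3:c}
minimal pieces: {0:z, 1:c}
ways to finish when only these pieces remain (= sum over removing one remaining piece with nothing left below it):
  1 left: {5}→1  {6}→1
  2 left: {4,5}→1  {5,6}→2
  3 left: {4,5,6}→3
  4 left: {3,4,5,6}→3
  5 left: {2,3,4,5,6}→3
  placing 0:z first → 3 extensions
  placing 1:c first → 3 extensions
total linear extensions = 6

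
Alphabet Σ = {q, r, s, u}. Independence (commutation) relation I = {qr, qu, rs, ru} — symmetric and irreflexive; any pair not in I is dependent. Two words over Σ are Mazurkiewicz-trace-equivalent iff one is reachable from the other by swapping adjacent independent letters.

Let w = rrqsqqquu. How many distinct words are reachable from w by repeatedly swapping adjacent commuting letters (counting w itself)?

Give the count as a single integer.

0(r) covers ∅
1(r) covers 0:r
2(q) covers ∅
3(s) covers 2:q
4(q) covers 3:s
5(q) covers 4:q
6(q) covers 5:q
7(u) covers 3:s
8(u) covers 7:u
floor of heap: 0:r, 2:q
completions by unplaced set U, small U first (add the entries for U minus each lowest piece of U):
  |U|=1: {1}:1  {6}:1  {8}:1
  |U|=2: {0,1}:1  {1,6}:2  {1,8}:2  {5,6}:1  {6,8}:2  {7,8}:1
  |U|=3: {0,1,6}:3  {0,1,8}:3  {1,5,6}:3  {1,6,8}:6  {1,7,8}:3  {4,5,6}:1  {5,6,8}:3  {6,7,8}:3
  |U|=4: {0,1,5,6}:6  {0,1,6,8}:12  {0,1,7,8}:6  {1,4,5,6}:4  {1,5,6,8}:12  {1,6,7,8}:12  {4,5,6,8}:4  {5,6,7,8}:6
  |U|=5: {0,1,4,5,6}:10  {0,1,5,6,8}:30  {0,1,6,7,8}:30  {1,4,5,6,8}:20  {1,5,6,7,8}:30  {4,5,6,7,8}:10
  |U|=6: {0,1,4,5,6,8}:60  {0,1,5,6,7,8}:90  {1,4,5,6,7,8}:60  {3,4,5,6,7,8}:10
  |U|=7: {0,1,4,5,6,7,8}:210  {1,3,4,5,6,7,8}:70  {2,3,4,5,6,7,8}:10
  start at 0(r): 80
  start at 2(q): 280
sum over floor = 360

360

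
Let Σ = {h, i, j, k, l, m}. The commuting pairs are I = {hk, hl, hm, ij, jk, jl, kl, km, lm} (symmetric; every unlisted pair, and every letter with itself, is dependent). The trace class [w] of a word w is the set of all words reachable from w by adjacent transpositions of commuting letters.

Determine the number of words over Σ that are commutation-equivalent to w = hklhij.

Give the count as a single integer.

32

piece 0:h — minimal
piece 1:k — minimal
piece 2:l — minimal
piece 3:h rests on {0:h}
piece 4:i rests on {1:k, 2:l, 3:h}
piece 5:j rests on {3:h}
minimal pieces: {0:h, 1:k, 2:l}
ways to finish when only these pieces remain (= sum over removing one remaining piece with nothing left below it):
  1 left: {4}→1  {5}→1
  2 left: {1,4}→1  {2,4}→1  {4,5}→2
  3 left: {1,2,4}→2  {1,4,5}→3  {2,4,5}→3  {3,4,5}→2
  4 left: {0,3,4,5}→2  {1,2,4,5}→8  {1,3,4,5}→5  {2,3,4,5}→5
  placing 0:h first → 18 extensions
  placing 1:k first → 7 extensions
  placing 2:l first → 7 extensions
total linear extensions = 32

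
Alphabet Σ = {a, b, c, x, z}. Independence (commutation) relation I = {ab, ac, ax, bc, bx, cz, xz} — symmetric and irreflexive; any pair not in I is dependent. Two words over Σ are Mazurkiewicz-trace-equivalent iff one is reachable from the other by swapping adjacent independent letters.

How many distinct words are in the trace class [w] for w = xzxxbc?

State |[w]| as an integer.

15

piece 0:x — minimal
piece 1:z — minimal
piece 2:x rests on {0:x}
piece 3:x rests on {2:x}
piece 4:b rests on {1:z}
piece 5:c rests on {3:x}
minimal pieces: {0:x, 1:z}
ways to finish when only these pieces remain (= sum over removing one remaining piece with nothing left below it):
  1 left: {4}→1  {5}→1
  2 left: {1,4}→1  {3,5}→1  {4,5}→2
  3 left: {1,4,5}→3  {2,3,5}→1  {3,4,5}→3
  4 left: {0,2,3,5}→1  {1,3,4,5}→6  {2,3,4,5}→4
  placing 0:x first → 10 extensions
  placing 1:z first → 5 extensions
total linear extensions = 15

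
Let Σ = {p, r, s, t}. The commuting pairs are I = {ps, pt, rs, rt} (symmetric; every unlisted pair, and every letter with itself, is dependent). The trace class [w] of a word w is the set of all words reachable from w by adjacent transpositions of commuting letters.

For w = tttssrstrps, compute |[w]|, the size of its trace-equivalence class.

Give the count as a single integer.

165

0(t) covers ∅
1(t) covers 0:t
2(t) covers 1:t
3(s) covers 2:t
4(s) covers 3:s
5(r) covers ∅
6(s) covers 4:s
7(t) covers 6:s
8(r) covers 5:r
9(p) covers 8:r
10(s) covers 7:t
floor of heap: 0:t, 5:r
completions by unplaced set U, small U first (add the entries for U minus each lowest piece of U):
  |U|=1: {9}:1  {10}:1
  |U|=2: {7,10}:1  {8,9}:1  {9,10}:2
  |U|=3: {5,8,9}:1  {6,7,10}:1  {7,9,10}:3  {8,9,10}:3
  |U|=4: {4,6,7,10}:1  {5,8,9,10}:4  {6,7,9,10}:4  {7,8,9,10}:6
  |U|=5: {3,4,6,7,10}:1  {4,6,7,9,10}:5  {5,7,8,9,10}:10  {6,7,8,9,10}:10
  |U|=6: {2,3,4,6,7,10}:1  {3,4,6,7,9,10}:6  {4,6,7,8,9,10}:15  {5,6,7,8,9,10}:20
  |U|=7: {1,2,3,4,6,7,10}:1  {2,3,4,6,7,9,10}:7  {3,4,6,7,8,9,10}:21  {4,5,6,7,8,9,10}:35
  |U|=8: {0,1,2,3,4,6,7,10}:1  {1,2,3,4,6,7,9,10}:8  {2,3,4,6,7,8,9,10}:28  {3,4,5,6,7,8,9,10}:56
  |U|=9: {0,1,2,3,4,6,7,9,10}:9  {1,2,3,4,6,7,8,9,10}:36  {2,3,4,5,6,7,8,9,10}:84
  start at 0(t): 120
  start at 5(r): 45
sum over floor = 165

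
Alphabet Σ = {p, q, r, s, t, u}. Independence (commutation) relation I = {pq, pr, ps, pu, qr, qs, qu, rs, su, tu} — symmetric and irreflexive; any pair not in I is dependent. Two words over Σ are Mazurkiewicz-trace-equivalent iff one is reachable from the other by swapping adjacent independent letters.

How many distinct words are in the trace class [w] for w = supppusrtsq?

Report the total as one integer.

#0=s has no predecessor
#1=u has no predecessor
#2=p has no predecessor
#3=p depends on [2:p]
#4=p depends on [3:p]
#5=u depends on [1:u]
#6=s depends on [0:s]
#7=r depends on [5:u]
#8=t depends on [4:p, 6:s, 7:r]
#9=s depends on [8:t]
#10=q depends on [8:t]
sources: [0:s, 1:u, 2:p]
N(rest) = Σ N(rest − s) over sources s of rest; N(one piece) = 1:
  size 1 → [9]=1  [10]=1
  size 2 → [9,10]=2
  size 3 → [8,9,10]=2
  size 4 → [4,8,9,10]=2  [6,8,9,10]=2  [7,8,9,10]=2
  size 5 → [0,6,8,9,10]=2  [3,4,8,9,10]=2  [4,6,8,9,10]=4  [4,7,8,9,10]=4  [5,7,8,9,10]=2  [6,7,8,9,10]=4
  size 6 → [0,4,6,8,9,10]=6  [0,6,7,8,9,10]=6  [1,5,7,8,9,10]=2  [2,3,4,8,9,10]=2  [3,4,6,8,9,10]=6  [3,4,7,8,9,10]=6  [4,5,7,8,9,10]=6  [4,6,7,8,9,10]=12  [5,6,7,8,9,10]=6
  size 7 → [0,3,4,6,8,9,10]=12  [0,4,6,7,8,9,10]=24  [0,5,6,7,8,9,10]=12  [1,4,5,7,8,9,10]=8  [1,5,6,7,8,9,10]=8  [2,3,4,6,8,9,10]=8  [2,3,4,7,8,9,10]=8  [3,4,5,7,8,9,10]=12  [3,4,6,7,8,9,10]=24  [4,5,6,7,8,9,10]=24
  size 8 → [0,1,5,6,7,8,9,10]=20  [0,2,3,4,6,8,9,10]=20  [0,3,4,6,7,8,9,10]=60  [0,4,5,6,7,8,9,10]=60  [1,3,4,5,7,8,9,10]=20  [1,4,5,6,7,8,9,10]=40  [2,3,4,5,7,8,9,10]=20  [2,3,4,6,7,8,9,10]=40  [3,4,5,6,7,8,9,10]=60
  size 9 → [0,1,4,5,6,7,8,9,10]=120  [0,2,3,4,6,7,8,9,10]=120  [0,3,4,5,6,7,8,9,10]=180  [1,2,3,4,5,7,8,9,10]=40  [1,3,4,5,6,7,8,9,10]=120  [2,3,4,5,6,7,8,9,10]=120
  first=0(s) contributes 280
  first=1(u) contributes 420
  first=2(p) contributes 420
|[w]| = 1120

1120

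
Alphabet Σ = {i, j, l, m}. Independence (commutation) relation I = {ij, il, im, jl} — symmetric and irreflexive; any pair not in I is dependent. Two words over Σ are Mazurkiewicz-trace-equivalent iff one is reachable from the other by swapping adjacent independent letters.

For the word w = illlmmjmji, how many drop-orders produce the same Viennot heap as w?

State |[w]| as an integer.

#0=i has no predecessor
#1=l has no predecessor
#2=l depends on [1:l]
#3=l depends on [2:l]
#4=m depends on [3:l]
#5=m depends on [4:m]
#6=j depends on [5:m]
#7=m depends on [6:j]
#8=j depends on [7:m]
#9=i depends on [0:i]
sources: [0:i, 1:l]
N(rest) = Σ N(rest − s) over sources s of rest; N(one piece) = 1:
  size 1 → [8]=1  [9]=1
  size 2 → [0,9]=1  [7,8]=1  [8,9]=2
  size 3 → [0,8,9]=3  [6,7,8]=1  [7,8,9]=3
  size 4 → [0,7,8,9]=6  [5,6,7,8]=1  [6,7,8,9]=4
  size 5 → [0,6,7,8,9]=10  [4,5,6,7,8]=1  [5,6,7,8,9]=5
  size 6 → [0,5,6,7,8,9]=15  [3,4,5,6,7,8]=1  [4,5,6,7,8,9]=6
  size 7 → [0,4,5,6,7,8,9]=21  [2,3,4,5,6,7,8]=1  [3,4,5,6,7,8,9]=7
  size 8 → [0,3,4,5,6,7,8,9]=28  [1,2,3,4,5,6,7,8]=1  [2,3,4,5,6,7,8,9]=8
  first=0(i) contributes 9
  first=1(l) contributes 36
|[w]| = 45

45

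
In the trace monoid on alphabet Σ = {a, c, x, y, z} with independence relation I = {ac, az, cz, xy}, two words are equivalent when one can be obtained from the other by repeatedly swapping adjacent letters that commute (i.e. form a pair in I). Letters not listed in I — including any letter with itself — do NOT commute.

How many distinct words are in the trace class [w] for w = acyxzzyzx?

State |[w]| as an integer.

0(a) covers ∅
1(c) covers ∅
2(y) covers 0:a, 1:c
3(x) covers 0:a, 1:c
4(z) covers 2:y, 3:x
5(z) covers 4:z
6(y) covers 5:z
7(z) covers 6:y
8(x) covers 7:z
floor of heap: 0:a, 1:c
completions by unplaced set U, small U first (add the entries for U minus each lowest piece of U):
  |U|=1: {8}:1
  |U|=2: {7,8}:1
  |U|=3: {6,7,8}:1
  |U|=4: {5,6,7,8}:1
  |U|=5: {4,5,6,7,8}:1
  |U|=6: {2,4,5,6,7,8}:1  {3,4,5,6,7,8}:1
  |U|=7: {2,3,4,5,6,7,8}:2
  start at 0(a): 2
  start at 1(c): 2
sum over floor = 4

4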